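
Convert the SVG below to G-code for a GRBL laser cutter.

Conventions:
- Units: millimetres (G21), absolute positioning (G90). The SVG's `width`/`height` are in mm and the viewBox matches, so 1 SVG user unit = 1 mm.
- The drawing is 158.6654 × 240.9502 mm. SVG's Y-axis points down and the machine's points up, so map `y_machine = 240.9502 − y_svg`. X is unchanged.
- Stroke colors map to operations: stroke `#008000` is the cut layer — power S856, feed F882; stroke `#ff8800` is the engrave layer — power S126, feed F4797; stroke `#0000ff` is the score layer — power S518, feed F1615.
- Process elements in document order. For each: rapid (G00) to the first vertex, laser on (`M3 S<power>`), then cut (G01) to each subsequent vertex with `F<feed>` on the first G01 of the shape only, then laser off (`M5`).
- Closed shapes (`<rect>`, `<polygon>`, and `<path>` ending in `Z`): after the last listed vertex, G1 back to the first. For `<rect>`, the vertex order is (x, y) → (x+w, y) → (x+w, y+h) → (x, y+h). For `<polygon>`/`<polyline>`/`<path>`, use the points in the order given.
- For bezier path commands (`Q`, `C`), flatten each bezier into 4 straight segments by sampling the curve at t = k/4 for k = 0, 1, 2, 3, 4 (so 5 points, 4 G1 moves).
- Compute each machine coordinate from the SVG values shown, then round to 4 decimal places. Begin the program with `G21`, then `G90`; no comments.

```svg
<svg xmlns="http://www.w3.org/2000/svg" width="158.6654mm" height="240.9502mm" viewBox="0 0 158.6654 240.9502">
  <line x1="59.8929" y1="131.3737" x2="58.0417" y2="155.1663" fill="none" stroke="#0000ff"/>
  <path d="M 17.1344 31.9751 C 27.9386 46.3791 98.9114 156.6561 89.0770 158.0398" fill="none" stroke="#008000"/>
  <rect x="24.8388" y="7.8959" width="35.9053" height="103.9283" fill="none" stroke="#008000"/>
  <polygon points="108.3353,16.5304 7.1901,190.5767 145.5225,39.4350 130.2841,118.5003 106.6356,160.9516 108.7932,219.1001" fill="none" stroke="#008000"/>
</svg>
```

G21
G90
G00 X59.8929 Y109.5765
M3 S518
G01 X58.0417 Y85.7839 F1615
M5
G00 X17.1344 Y208.9751
M3 S856
G01 X34.3164 Y183.3954 F882
G01 X60.8452 Y141.0601
G01 X83.5042 Y101.1662
G01 X89.0770 Y82.9104
M5
G00 X24.8388 Y233.0543
M3 S856
G01 X60.7441 Y233.0543 F882
G01 X60.7441 Y129.1260
G01 X24.8388 Y129.1260
G01 X24.8388 Y233.0543
M5
G00 X108.3353 Y224.4198
M3 S856
G01 X7.1901 Y50.3735 F882
G01 X145.5225 Y201.5152
G01 X130.2841 Y122.4499
G01 X106.6356 Y79.9986
G01 X108.7932 Y21.8501
G01 X108.3353 Y224.4198
M5

Since the viewBox matches the mm dimensions, user units are millimetres directly. The only transform is the Y-flip y_m = 240.9502 − y_svg.

Shape 1 is a line segment drawn with `<line>`. Its stroke #0000ff means score at S518, F1615. After flipping Y the toolpath is (59.8929,109.5765) → (58.0417,85.7839).

Shape 2 is a cubic bezier drawn with `<path>`. Its stroke #008000 means cut at S856, F882. After flipping Y the toolpath is (17.1344,208.9751) → (34.3164,183.3954) → (60.8452,141.0601) → (83.5042,101.1662) → (89.0770,82.9104).

Shape 3 is a rectangle drawn with `<rect>`. Its stroke #008000 means cut at S856, F882. After flipping Y the toolpath is (24.8388,233.0543) → (60.7441,233.0543) → (60.7441,129.1260) → (24.8388,129.1260) → (24.8388,233.0543), returning to the start.

Shape 4 is a closed polygon drawn with `<polygon>`. Its stroke #008000 means cut at S856, F882. After flipping Y the toolpath is (108.3353,224.4198) → (7.1901,50.3735) → (145.5225,201.5152) → (130.2841,122.4499) → (106.6356,79.9986) → (108.7932,21.8501) → (108.3353,224.4198), returning to the start.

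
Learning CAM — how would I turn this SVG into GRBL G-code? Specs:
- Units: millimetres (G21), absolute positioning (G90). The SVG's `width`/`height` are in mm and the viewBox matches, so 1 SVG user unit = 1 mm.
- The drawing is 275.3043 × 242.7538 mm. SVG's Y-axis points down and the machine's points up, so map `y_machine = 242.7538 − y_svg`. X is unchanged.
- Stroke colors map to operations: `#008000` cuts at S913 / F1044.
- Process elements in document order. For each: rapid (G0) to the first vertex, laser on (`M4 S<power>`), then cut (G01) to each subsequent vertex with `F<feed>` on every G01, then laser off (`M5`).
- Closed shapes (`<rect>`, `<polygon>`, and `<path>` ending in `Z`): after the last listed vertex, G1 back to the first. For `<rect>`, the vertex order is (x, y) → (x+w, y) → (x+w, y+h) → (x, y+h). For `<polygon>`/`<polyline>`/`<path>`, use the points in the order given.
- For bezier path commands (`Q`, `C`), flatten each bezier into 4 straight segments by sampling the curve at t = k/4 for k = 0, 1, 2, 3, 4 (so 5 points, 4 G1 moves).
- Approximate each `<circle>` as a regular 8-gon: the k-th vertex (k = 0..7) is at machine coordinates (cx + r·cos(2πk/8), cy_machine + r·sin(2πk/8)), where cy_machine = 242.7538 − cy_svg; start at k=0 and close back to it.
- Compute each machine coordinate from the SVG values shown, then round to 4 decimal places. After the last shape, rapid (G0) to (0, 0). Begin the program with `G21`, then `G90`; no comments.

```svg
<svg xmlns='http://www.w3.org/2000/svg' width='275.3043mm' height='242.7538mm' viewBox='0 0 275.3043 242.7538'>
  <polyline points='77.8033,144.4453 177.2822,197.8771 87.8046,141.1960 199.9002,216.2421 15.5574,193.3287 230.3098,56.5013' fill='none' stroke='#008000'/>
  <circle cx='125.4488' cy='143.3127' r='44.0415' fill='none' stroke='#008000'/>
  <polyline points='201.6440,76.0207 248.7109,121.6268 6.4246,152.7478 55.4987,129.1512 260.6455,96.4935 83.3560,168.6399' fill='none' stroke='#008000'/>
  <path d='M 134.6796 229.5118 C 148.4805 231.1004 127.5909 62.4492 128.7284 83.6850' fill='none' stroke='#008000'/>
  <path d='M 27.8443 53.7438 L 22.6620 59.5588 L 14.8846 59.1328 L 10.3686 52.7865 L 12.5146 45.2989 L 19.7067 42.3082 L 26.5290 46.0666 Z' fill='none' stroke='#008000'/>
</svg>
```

G21
G90
G0 X77.8033 Y98.3085
M4 S913
G01 X177.2822 Y44.8767 F1044
G01 X87.8046 Y101.5578 F1044
G01 X199.9002 Y26.5117 F1044
G01 X15.5574 Y49.4251 F1044
G01 X230.3098 Y186.2525 F1044
M5
G0 X169.4903 Y99.4411
M4 S913
G01 X156.5908 Y130.5831 F1044
G01 X125.4488 Y143.4826 F1044
G01 X94.3068 Y130.5831 F1044
G01 X81.4073 Y99.4411 F1044
G01 X94.3068 Y68.2991 F1044
G01 X125.4488 Y55.3996 F1044
G01 X156.5908 Y68.2991 F1044
G01 X169.4903 Y99.4411 F1044
M5
G0 X201.6440 Y166.7331
M4 S913
G01 X248.7109 Y121.1270 F1044
G01 X6.4246 Y90.0060 F1044
G01 X55.4987 Y113.6026 F1044
G01 X260.6455 Y146.2603 F1044
G01 X83.3560 Y74.1139 F1044
M5
G0 X134.6796 Y13.2420
M4 S913
G01 X139.4120 Y38.3435 F1044
G01 X136.4528 Y93.5231 F1044
G01 X131.1191 Y145.0188 F1044
G01 X128.7284 Y159.0688 F1044
M5
G0 X27.8443 Y189.0100
M4 S913
G01 X22.6620 Y183.1950 F1044
G01 X14.8846 Y183.6210 F1044
G01 X10.3686 Y189.9673 F1044
G01 X12.5146 Y197.4549 F1044
G01 X19.7067 Y200.4456 F1044
G01 X26.5290 Y196.6872 F1044
G01 X27.8443 Y189.0100 F1044
M5
G0 X0.0000 Y0.0000

1 u = 1 mm; y_m = 242.7538 − y.

[1] `<polyline>` open polyline, #008000→cut S913 F1044: (77.8033,98.3085) → (177.2822,44.8767) → (87.8046,101.5578) → (199.9002,26.5117) → (15.5574,49.4251) → (230.3098,186.2525)

[2] `<circle>` circle, #008000→cut S913 F1044: (169.4903,99.4411) → (156.5908,130.5831) → (125.4488,143.4826) → (94.3068,130.5831) → (81.4073,99.4411) → (94.3068,68.2991) → (125.4488,55.3996) → (156.5908,68.2991) → (169.4903,99.4411) (closed)

[3] `<polyline>` open polyline, #008000→cut S913 F1044: (201.6440,166.7331) → (248.7109,121.1270) → (6.4246,90.0060) → (55.4987,113.6026) → (260.6455,146.2603) → (83.3560,74.1139)

[4] `<path>` cubic bezier, #008000→cut S913 F1044: (134.6796,13.2420) → (139.4120,38.3435) → (136.4528,93.5231) → (131.1191,145.0188) → (128.7284,159.0688)

[5] `<path>` regular polygon, #008000→cut S913 F1044: (27.8443,189.0100) → (22.6620,183.1950) → (14.8846,183.6210) → (10.3686,189.9673) → (12.5146,197.4549) → (19.7067,200.4456) → (26.5290,196.6872) → (27.8443,189.0100) (closed)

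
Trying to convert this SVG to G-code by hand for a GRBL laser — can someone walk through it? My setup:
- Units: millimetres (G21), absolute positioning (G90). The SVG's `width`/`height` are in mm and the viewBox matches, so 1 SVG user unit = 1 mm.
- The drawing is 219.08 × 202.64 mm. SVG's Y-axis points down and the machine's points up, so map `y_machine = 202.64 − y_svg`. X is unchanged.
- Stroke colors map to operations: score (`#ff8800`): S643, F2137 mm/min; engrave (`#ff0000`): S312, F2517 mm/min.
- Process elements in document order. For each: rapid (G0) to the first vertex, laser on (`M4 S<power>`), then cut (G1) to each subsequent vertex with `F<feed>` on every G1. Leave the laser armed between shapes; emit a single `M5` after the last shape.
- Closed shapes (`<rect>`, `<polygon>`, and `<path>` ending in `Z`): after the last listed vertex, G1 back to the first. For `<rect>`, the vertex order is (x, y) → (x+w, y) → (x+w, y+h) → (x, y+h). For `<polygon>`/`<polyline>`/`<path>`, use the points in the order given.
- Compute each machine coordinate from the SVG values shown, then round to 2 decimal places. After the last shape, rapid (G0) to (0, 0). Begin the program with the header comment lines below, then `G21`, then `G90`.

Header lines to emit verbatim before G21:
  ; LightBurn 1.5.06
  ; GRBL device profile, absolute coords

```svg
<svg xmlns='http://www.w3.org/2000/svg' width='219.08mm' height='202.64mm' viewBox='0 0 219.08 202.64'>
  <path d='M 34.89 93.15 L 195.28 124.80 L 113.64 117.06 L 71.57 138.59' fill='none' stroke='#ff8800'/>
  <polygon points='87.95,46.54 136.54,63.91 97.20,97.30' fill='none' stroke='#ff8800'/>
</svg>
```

1 u = 1 mm; y_m = 202.64 − y.

[1] `<path>` open polyline, #ff8800→score S643 F2137: (34.89,109.49) → (195.28,77.84) → (113.64,85.58) → (71.57,64.05)

[2] `<polygon>` regular polygon, #ff8800→score S643 F2137: (87.95,156.10) → (136.54,138.73) → (97.20,105.34) → (87.95,156.10) (closed)

; LightBurn 1.5.06
; GRBL device profile, absolute coords
G21
G90
G0 X34.89 Y109.49
M4 S643
G1 X195.28 Y77.84 F2137
G1 X113.64 Y85.58 F2137
G1 X71.57 Y64.05 F2137
G0 X87.95 Y156.10
M4 S643
G1 X136.54 Y138.73 F2137
G1 X97.20 Y105.34 F2137
G1 X87.95 Y156.10 F2137
M5
G0 X0.00 Y0.00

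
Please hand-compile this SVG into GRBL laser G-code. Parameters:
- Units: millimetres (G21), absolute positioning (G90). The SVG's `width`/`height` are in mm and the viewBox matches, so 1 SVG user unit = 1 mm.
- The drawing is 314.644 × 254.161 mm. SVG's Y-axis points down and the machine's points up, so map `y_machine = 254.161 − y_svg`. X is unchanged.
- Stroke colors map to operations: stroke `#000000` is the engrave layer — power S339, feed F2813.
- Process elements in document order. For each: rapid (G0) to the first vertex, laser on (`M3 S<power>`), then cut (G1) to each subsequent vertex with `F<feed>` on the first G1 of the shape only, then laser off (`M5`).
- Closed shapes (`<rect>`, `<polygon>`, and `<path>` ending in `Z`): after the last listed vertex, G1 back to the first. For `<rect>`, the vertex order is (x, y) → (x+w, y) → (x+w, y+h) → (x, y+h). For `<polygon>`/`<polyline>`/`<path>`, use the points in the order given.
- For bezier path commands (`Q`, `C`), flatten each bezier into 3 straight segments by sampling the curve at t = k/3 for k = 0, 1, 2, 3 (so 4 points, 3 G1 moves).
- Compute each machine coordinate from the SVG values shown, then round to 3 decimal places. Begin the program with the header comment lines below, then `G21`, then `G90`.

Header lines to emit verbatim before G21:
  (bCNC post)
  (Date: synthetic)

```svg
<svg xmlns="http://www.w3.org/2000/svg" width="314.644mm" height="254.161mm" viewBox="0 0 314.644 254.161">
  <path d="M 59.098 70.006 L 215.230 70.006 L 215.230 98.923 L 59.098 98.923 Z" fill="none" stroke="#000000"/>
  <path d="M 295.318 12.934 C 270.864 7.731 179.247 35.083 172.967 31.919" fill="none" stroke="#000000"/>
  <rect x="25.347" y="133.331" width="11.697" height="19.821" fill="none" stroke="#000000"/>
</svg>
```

(bCNC post)
(Date: synthetic)
G21
G90
G0 X59.098 Y184.155
M3 S339
G1 X215.230 Y184.155 F2813
G1 X215.230 Y155.238
G1 X59.098 Y155.238
G1 X59.098 Y184.155
M5
G0 X295.318 Y241.227
M3 S339
G1 X254.124 Y237.914 F2813
G1 X202.045 Y226.914
G1 X172.967 Y222.242
M5
G0 X25.347 Y120.830
M3 S339
G1 X37.044 Y120.830 F2813
G1 X37.044 Y101.009
G1 X25.347 Y101.009
G1 X25.347 Y120.830
M5

Since the viewBox matches the mm dimensions, user units are millimetres directly. The only transform is the Y-flip y_m = 254.161 − y_svg.

Shape 1 is a rectangle drawn with `<path>`. Its stroke #000000 means engrave at S339, F2813. After flipping Y the toolpath is (59.098,184.155) → (215.230,184.155) → (215.230,155.238) → (59.098,155.238) → (59.098,184.155), returning to the start.

Shape 2 is a cubic bezier drawn with `<path>`. Its stroke #000000 means engrave at S339, F2813. After flipping Y the toolpath is (295.318,241.227) → (254.124,237.914) → (202.045,226.914) → (172.967,222.242).

Shape 3 is a rectangle drawn with `<rect>`. Its stroke #000000 means engrave at S339, F2813. After flipping Y the toolpath is (25.347,120.830) → (37.044,120.830) → (37.044,101.009) → (25.347,101.009) → (25.347,120.830), returning to the start.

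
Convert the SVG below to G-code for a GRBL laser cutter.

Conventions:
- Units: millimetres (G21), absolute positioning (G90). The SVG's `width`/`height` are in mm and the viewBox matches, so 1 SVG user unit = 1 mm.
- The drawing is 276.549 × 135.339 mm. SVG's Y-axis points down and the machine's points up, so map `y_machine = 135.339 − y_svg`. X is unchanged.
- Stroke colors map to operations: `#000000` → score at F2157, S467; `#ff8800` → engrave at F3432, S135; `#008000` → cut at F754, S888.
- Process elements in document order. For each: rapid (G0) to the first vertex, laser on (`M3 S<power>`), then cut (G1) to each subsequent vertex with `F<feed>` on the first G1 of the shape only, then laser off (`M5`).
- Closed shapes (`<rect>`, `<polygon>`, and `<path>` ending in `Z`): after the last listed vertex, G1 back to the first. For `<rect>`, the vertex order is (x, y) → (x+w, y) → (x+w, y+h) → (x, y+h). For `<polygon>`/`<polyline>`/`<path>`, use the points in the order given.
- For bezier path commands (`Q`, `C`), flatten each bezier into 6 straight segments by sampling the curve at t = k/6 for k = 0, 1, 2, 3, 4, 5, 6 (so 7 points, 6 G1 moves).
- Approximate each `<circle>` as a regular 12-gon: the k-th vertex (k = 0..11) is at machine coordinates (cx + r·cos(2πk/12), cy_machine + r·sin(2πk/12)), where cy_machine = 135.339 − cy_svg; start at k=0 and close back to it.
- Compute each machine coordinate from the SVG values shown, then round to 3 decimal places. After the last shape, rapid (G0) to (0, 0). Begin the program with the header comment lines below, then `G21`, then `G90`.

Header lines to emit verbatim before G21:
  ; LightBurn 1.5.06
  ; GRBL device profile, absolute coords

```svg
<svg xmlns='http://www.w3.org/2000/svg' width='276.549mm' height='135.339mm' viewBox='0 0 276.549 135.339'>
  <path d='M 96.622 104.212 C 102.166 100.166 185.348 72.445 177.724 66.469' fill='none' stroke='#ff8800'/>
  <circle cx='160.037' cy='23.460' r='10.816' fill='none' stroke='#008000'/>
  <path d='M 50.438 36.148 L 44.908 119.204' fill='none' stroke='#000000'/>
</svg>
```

Since the viewBox matches the mm dimensions, user units are millimetres directly. The only transform is the Y-flip y_m = 135.339 − y_svg.

Shape 1 is a cubic bezier drawn with `<path>`. Its stroke #ff8800 means engrave at S135, F3432. After flipping Y the toolpath is (96.622,31.127) → (105.084,34.913) → (121.807,41.382) → (142.111,49.275) → (161.318,57.328) → (174.749,64.280) → (177.724,68.870).

Shape 2 is a circle drawn with `<circle>`. Its stroke #008000 means cut at S888, F754. After flipping Y the toolpath is (170.853,111.879) → (169.404,117.287) → (165.445,121.246) → (160.037,122.695) → (154.629,121.246) → (150.670,117.287) → (149.221,111.879) → (150.670,106.471) → (154.629,102.512) → (160.037,101.063) → (165.445,102.512) → (169.404,106.471) → (170.853,111.879), returning to the start.

Shape 3 is a line segment drawn with `<path>`. Its stroke #000000 means score at S467, F2157. After flipping Y the toolpath is (50.438,99.191) → (44.908,16.135).

; LightBurn 1.5.06
; GRBL device profile, absolute coords
G21
G90
G0 X96.622 Y31.127
M3 S135
G1 X105.084 Y34.913 F3432
G1 X121.807 Y41.382
G1 X142.111 Y49.275
G1 X161.318 Y57.328
G1 X174.749 Y64.280
G1 X177.724 Y68.870
M5
G0 X170.853 Y111.879
M3 S888
G1 X169.404 Y117.287 F754
G1 X165.445 Y121.246
G1 X160.037 Y122.695
G1 X154.629 Y121.246
G1 X150.670 Y117.287
G1 X149.221 Y111.879
G1 X150.670 Y106.471
G1 X154.629 Y102.512
G1 X160.037 Y101.063
G1 X165.445 Y102.512
G1 X169.404 Y106.471
G1 X170.853 Y111.879
M5
G0 X50.438 Y99.191
M3 S467
G1 X44.908 Y16.135 F2157
M5
G0 X0.000 Y0.000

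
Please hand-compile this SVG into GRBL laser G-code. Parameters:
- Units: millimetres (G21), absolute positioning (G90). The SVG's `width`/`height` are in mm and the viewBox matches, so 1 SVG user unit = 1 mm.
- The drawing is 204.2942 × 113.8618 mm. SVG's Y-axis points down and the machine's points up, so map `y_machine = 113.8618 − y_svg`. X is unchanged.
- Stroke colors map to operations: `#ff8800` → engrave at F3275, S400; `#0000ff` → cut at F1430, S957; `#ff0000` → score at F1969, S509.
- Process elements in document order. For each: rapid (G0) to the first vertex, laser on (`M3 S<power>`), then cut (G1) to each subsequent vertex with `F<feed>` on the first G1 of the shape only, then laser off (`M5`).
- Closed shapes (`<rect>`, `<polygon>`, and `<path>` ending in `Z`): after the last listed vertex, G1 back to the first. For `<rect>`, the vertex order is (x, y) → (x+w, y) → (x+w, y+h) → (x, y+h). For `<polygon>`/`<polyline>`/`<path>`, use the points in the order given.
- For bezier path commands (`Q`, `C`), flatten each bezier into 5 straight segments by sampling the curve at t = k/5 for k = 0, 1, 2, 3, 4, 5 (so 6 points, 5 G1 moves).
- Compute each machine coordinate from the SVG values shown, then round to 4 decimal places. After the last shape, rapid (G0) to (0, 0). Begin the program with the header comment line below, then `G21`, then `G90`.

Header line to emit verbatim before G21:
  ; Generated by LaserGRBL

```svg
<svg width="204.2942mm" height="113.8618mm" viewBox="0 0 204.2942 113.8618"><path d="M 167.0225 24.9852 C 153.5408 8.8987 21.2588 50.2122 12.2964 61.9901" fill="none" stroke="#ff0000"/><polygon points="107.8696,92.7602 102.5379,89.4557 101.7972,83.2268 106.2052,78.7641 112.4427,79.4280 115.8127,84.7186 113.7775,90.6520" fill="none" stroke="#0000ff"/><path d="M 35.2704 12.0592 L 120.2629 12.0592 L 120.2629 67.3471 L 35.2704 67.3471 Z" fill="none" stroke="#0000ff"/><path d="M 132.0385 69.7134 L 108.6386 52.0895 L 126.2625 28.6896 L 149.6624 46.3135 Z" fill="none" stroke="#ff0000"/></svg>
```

; Generated by LaserGRBL
G21
G90
G0 X167.0225 Y88.8766
M3 S509
G1 X146.6144 Y92.3360 F1969
G1 X109.3160 Y86.1923
G1 X66.7490 Y74.6184
G1 X30.5352 Y61.7872
G1 X12.2964 Y51.8717
M5
G0 X107.8696 Y21.1016
M3 S957
G1 X102.5379 Y24.4061 F1430
G1 X101.7972 Y30.6350
G1 X106.2052 Y35.0977
G1 X112.4427 Y34.4338
G1 X115.8127 Y29.1432
G1 X113.7775 Y23.2098
G1 X107.8696 Y21.1016
M5
G0 X35.2704 Y101.8026
M3 S957
G1 X120.2629 Y101.8026 F1430
G1 X120.2629 Y46.5147
G1 X35.2704 Y46.5147
G1 X35.2704 Y101.8026
M5
G0 X132.0385 Y44.1484
M3 S509
G1 X108.6386 Y61.7723 F1969
G1 X126.2625 Y85.1722
G1 X149.6624 Y67.5483
G1 X132.0385 Y44.1484
M5
G0 X0.0000 Y0.0000

1 u = 1 mm; y_m = 113.8618 − y.

[1] `<path>` cubic bezier, #ff0000→score S509 F1969: (167.0225,88.8766) → (146.6144,92.3360) → (109.3160,86.1923) → (66.7490,74.6184) → (30.5352,61.7872) → (12.2964,51.8717)

[2] `<polygon>` regular polygon, #0000ff→cut S957 F1430: (107.8696,21.1016) → (102.5379,24.4061) → (101.7972,30.6350) → (106.2052,35.0977) → (112.4427,34.4338) → (115.8127,29.1432) → (113.7775,23.2098) → (107.8696,21.1016) (closed)

[3] `<path>` rectangle, #0000ff→cut S957 F1430: (35.2704,101.8026) → (120.2629,101.8026) → (120.2629,46.5147) → (35.2704,46.5147) → (35.2704,101.8026) (closed)

[4] `<path>` regular polygon, #ff0000→score S509 F1969: (132.0385,44.1484) → (108.6386,61.7723) → (126.2625,85.1722) → (149.6624,67.5483) → (132.0385,44.1484) (closed)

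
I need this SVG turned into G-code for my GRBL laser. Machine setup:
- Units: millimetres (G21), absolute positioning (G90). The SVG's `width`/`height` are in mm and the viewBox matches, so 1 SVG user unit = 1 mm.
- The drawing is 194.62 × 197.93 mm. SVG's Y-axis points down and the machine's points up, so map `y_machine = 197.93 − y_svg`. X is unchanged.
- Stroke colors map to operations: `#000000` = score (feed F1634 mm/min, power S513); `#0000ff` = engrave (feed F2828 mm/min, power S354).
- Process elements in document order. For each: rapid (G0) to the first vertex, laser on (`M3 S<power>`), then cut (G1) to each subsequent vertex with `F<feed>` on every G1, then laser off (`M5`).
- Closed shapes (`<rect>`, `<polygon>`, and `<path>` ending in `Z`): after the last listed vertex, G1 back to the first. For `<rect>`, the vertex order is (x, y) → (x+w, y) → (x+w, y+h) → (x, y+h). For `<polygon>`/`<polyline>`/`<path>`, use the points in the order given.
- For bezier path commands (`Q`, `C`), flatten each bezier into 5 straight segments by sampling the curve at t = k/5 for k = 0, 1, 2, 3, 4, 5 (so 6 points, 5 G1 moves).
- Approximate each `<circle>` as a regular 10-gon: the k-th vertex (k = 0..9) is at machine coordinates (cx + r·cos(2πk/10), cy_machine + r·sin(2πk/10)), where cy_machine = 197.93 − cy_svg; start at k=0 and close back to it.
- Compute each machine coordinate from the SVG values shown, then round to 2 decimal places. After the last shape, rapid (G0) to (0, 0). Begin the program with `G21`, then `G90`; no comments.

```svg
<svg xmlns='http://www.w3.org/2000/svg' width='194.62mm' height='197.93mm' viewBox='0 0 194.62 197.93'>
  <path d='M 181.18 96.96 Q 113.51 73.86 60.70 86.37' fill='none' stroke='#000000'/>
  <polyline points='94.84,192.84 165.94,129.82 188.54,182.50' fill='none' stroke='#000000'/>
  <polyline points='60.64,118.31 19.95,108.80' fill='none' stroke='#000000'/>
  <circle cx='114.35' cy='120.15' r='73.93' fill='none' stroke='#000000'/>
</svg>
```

G21
G90
G0 X181.18 Y100.97
M3 S513
G1 X154.71 Y108.79 F1634
G1 X129.42 Y113.75 F1634
G1 X105.33 Y115.87 F1634
G1 X82.42 Y115.14 F1634
G1 X60.70 Y111.56 F1634
M5
G0 X94.84 Y5.09
M3 S513
G1 X165.94 Y68.11 F1634
G1 X188.54 Y15.43 F1634
M5
G0 X60.64 Y79.62
M3 S513
G1 X19.95 Y89.13 F1634
M5
G0 X188.28 Y77.78
M3 S513
G1 X174.16 Y121.23 F1634
G1 X137.20 Y148.09 F1634
G1 X91.50 Y148.09 F1634
G1 X54.54 Y121.23 F1634
G1 X40.42 Y77.78 F1634
G1 X54.54 Y34.33 F1634
G1 X91.50 Y7.47 F1634
G1 X137.20 Y7.47 F1634
G1 X174.16 Y34.33 F1634
G1 X188.28 Y77.78 F1634
M5
G0 X0.00 Y0.00

viewBox `0 0 194.62 197.93` with mm width/height → 1 unit = 1 mm. Flip: y_m = 197.93 − y_svg.

**Shape 1** — `<path>` quadratic bezier, stroke `#000000` → score (S513, F1634). Control points (SVG): P0=(181.18,96.96), P1=(113.51,73.86), P2=(60.70,86.37); sampled at t=k/5. Machine vertices: (181.18,100.97) → (154.71,108.79) → (129.42,113.75) → (105.33,115.87) → (82.42,115.14) → (60.70,111.56). Open path.

**Shape 2** — `<polyline>` open polyline, stroke `#000000` → score (S513, F1634). Machine vertices: (94.84,5.09) → (165.94,68.11) → (188.54,15.43). Open path.

**Shape 3** — `<polyline>` line segment, stroke `#000000` → score (S513, F1634). Machine vertices: (60.64,79.62) → (19.95,89.13). Open path.

**Shape 4** — `<circle>` circle, stroke `#000000` → score (S513, F1634). Machine vertices: (188.28,77.78) → (174.16,121.23) → (137.20,148.09) → (91.50,148.09) → (54.54,121.23) → (40.42,77.78) → (54.54,34.33) → (91.50,7.47) → (137.20,7.47) → (174.16,34.33) → (188.28,77.78). Closed: final G1 returns to the first vertex.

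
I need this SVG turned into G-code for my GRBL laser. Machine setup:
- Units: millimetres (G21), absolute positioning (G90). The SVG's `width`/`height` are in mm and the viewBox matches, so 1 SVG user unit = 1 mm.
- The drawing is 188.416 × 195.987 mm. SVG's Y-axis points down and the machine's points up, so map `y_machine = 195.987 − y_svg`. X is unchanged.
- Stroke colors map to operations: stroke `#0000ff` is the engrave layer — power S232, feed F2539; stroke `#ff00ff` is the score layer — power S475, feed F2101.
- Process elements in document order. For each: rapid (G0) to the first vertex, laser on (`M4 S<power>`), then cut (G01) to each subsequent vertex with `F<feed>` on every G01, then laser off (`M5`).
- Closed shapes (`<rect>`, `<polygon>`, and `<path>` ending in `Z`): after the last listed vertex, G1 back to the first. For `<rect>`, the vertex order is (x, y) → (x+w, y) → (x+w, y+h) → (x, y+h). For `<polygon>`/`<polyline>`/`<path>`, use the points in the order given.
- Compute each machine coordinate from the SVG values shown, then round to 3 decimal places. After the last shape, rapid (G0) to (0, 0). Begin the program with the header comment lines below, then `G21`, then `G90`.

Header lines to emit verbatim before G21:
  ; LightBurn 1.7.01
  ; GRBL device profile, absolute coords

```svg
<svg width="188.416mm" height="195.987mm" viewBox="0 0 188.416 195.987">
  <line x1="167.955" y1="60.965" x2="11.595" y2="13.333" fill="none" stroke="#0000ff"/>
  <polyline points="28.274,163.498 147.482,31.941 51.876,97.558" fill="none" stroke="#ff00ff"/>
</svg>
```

1 u = 1 mm; y_m = 195.987 − y.

[1] `<line>` line segment, #0000ff→engrave S232 F2539: (167.955,135.022) → (11.595,182.654)

[2] `<polyline>` open polyline, #ff00ff→score S475 F2101: (28.274,32.489) → (147.482,164.046) → (51.876,98.429)

; LightBurn 1.7.01
; GRBL device profile, absolute coords
G21
G90
G0 X167.955 Y135.022
M4 S232
G01 X11.595 Y182.654 F2539
M5
G0 X28.274 Y32.489
M4 S475
G01 X147.482 Y164.046 F2101
G01 X51.876 Y98.429 F2101
M5
G0 X0.000 Y0.000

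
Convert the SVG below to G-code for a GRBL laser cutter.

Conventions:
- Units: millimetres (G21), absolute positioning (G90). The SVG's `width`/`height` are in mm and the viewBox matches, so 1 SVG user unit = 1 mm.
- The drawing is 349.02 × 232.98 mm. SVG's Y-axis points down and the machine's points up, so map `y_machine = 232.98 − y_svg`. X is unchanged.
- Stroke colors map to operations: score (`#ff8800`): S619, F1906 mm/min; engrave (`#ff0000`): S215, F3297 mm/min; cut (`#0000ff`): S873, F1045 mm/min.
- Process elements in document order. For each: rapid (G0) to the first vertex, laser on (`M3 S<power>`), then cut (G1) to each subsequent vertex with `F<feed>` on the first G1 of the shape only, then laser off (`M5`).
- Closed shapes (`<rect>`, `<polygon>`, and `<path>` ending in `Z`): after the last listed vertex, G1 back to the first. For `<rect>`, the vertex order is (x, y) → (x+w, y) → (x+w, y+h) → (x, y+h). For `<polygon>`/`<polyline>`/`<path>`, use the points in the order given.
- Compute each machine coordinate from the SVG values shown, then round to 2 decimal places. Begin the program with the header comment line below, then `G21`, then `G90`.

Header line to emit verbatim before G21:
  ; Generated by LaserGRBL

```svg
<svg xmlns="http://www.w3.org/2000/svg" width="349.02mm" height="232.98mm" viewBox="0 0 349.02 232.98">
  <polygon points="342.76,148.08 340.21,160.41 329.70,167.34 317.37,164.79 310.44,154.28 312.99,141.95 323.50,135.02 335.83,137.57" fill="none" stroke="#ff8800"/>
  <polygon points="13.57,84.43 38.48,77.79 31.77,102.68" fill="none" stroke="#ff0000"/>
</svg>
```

viewBox `0 0 349.02 232.98` with mm width/height → 1 unit = 1 mm. Flip: y_m = 232.98 − y_svg.

**Shape 1** — `<polygon>` regular polygon, stroke `#ff8800` → score (S619, F1906). Machine vertices: (342.76,84.90) → (340.21,72.57) → (329.70,65.64) → (317.37,68.19) → (310.44,78.70) → (312.99,91.03) → (323.50,97.96) → (335.83,95.41) → (342.76,84.90). Closed: final G1 returns to the first vertex.

**Shape 2** — `<polygon>` regular polygon, stroke `#ff0000` → engrave (S215, F3297). Machine vertices: (13.57,148.55) → (38.48,155.19) → (31.77,130.30) → (13.57,148.55). Closed: final G1 returns to the first vertex.

; Generated by LaserGRBL
G21
G90
G0 X342.76 Y84.90
M3 S619
G1 X340.21 Y72.57 F1906
G1 X329.70 Y65.64
G1 X317.37 Y68.19
G1 X310.44 Y78.70
G1 X312.99 Y91.03
G1 X323.50 Y97.96
G1 X335.83 Y95.41
G1 X342.76 Y84.90
M5
G0 X13.57 Y148.55
M3 S215
G1 X38.48 Y155.19 F3297
G1 X31.77 Y130.30
G1 X13.57 Y148.55
M5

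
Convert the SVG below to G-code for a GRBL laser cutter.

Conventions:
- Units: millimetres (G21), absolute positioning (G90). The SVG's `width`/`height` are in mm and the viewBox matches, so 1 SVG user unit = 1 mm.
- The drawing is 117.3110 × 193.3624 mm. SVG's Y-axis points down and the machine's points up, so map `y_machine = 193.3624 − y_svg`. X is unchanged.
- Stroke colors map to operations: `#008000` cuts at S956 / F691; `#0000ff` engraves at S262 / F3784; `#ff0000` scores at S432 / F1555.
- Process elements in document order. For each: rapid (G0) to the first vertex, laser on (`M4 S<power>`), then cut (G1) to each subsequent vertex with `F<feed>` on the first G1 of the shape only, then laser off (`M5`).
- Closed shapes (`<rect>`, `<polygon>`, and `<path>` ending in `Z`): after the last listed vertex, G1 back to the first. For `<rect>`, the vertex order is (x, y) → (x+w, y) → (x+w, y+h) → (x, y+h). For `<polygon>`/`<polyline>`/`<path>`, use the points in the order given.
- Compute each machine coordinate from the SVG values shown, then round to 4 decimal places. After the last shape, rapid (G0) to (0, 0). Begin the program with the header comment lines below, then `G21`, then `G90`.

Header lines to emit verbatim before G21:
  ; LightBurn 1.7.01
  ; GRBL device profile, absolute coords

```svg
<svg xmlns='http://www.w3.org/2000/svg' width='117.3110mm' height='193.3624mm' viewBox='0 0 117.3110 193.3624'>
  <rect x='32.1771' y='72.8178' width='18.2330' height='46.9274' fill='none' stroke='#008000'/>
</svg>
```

Since the viewBox matches the mm dimensions, user units are millimetres directly. The only transform is the Y-flip y_m = 193.3624 − y_svg.

Shape 1 is a rectangle drawn with `<rect>`. Its stroke #008000 means cut at S956, F691. After flipping Y the toolpath is (32.1771,120.5446) → (50.4101,120.5446) → (50.4101,73.6172) → (32.1771,73.6172) → (32.1771,120.5446), returning to the start.

; LightBurn 1.7.01
; GRBL device profile, absolute coords
G21
G90
G0 X32.1771 Y120.5446
M4 S956
G1 X50.4101 Y120.5446 F691
G1 X50.4101 Y73.6172
G1 X32.1771 Y73.6172
G1 X32.1771 Y120.5446
M5
G0 X0.0000 Y0.0000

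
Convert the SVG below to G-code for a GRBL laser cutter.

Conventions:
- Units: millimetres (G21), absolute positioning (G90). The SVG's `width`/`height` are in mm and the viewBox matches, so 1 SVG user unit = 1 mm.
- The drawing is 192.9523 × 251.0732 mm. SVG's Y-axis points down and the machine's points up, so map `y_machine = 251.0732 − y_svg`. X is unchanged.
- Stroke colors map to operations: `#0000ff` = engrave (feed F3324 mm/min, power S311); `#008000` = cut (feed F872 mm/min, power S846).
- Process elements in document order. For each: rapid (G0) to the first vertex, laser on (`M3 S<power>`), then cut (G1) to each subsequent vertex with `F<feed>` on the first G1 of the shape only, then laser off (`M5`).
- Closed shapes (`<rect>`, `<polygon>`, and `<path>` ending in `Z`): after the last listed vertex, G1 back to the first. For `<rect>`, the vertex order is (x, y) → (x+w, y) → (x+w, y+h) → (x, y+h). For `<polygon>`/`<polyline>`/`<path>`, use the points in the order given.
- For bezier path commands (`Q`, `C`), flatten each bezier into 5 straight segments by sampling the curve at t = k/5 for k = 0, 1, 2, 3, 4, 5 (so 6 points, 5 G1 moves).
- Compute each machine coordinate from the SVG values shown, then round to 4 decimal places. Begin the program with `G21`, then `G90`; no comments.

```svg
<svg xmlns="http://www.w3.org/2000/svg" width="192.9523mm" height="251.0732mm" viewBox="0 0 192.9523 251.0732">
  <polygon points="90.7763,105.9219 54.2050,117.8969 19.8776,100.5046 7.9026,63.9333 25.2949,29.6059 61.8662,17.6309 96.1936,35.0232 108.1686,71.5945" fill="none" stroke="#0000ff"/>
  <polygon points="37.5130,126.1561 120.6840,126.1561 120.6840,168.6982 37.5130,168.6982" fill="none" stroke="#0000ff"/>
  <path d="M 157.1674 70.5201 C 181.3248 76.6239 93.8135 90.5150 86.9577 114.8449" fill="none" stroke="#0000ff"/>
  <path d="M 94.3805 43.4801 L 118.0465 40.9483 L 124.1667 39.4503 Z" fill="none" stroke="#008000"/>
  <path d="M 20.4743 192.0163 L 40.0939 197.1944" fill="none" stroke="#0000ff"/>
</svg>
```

1 u = 1 mm; y_m = 251.0732 − y.

[1] `<polygon>` regular polygon, #0000ff→engrave S311 F3324: (90.7763,145.1513) → (54.2050,133.1763) → (19.8776,150.5686) → (7.9026,187.1399) → (25.2949,221.4673) → (61.8662,233.4423) → (96.1936,216.0500) → (108.1686,179.4787) → (90.7763,145.1513) (closed)

[2] `<polygon>` rectangle, #0000ff→engrave S311 F3324: (37.5130,124.9171) → (120.6840,124.9171) → (120.6840,82.3750) → (37.5130,82.3750) → (37.5130,124.9171) (closed)

[3] `<path>` cubic bezier, #0000ff→engrave S311 F3324: (157.1674,180.5531) → (159.8002,175.9351) → (144.8641,169.3209) → (121.5906,160.5833) → (99.2112,149.5948) → (86.9577,136.2283)

[4] `<path>` closed polygon, #008000→cut S846 F872: (94.3805,207.5931) → (118.0465,210.1249) → (124.1667,211.6229) → (94.3805,207.5931) (closed)

[5] `<path>` line segment, #0000ff→engrave S311 F3324: (20.4743,59.0569) → (40.0939,53.8788)

G21
G90
G0 X90.7763 Y145.1513
M3 S311
G1 X54.2050 Y133.1763 F3324
G1 X19.8776 Y150.5686
G1 X7.9026 Y187.1399
G1 X25.2949 Y221.4673
G1 X61.8662 Y233.4423
G1 X96.1936 Y216.0500
G1 X108.1686 Y179.4787
G1 X90.7763 Y145.1513
M5
G0 X37.5130 Y124.9171
M3 S311
G1 X120.6840 Y124.9171 F3324
G1 X120.6840 Y82.3750
G1 X37.5130 Y82.3750
G1 X37.5130 Y124.9171
M5
G0 X157.1674 Y180.5531
M3 S311
G1 X159.8002 Y175.9351 F3324
G1 X144.8641 Y169.3209
G1 X121.5906 Y160.5833
G1 X99.2112 Y149.5948
G1 X86.9577 Y136.2283
M5
G0 X94.3805 Y207.5931
M3 S846
G1 X118.0465 Y210.1249 F872
G1 X124.1667 Y211.6229
G1 X94.3805 Y207.5931
M5
G0 X20.4743 Y59.0569
M3 S311
G1 X40.0939 Y53.8788 F3324
M5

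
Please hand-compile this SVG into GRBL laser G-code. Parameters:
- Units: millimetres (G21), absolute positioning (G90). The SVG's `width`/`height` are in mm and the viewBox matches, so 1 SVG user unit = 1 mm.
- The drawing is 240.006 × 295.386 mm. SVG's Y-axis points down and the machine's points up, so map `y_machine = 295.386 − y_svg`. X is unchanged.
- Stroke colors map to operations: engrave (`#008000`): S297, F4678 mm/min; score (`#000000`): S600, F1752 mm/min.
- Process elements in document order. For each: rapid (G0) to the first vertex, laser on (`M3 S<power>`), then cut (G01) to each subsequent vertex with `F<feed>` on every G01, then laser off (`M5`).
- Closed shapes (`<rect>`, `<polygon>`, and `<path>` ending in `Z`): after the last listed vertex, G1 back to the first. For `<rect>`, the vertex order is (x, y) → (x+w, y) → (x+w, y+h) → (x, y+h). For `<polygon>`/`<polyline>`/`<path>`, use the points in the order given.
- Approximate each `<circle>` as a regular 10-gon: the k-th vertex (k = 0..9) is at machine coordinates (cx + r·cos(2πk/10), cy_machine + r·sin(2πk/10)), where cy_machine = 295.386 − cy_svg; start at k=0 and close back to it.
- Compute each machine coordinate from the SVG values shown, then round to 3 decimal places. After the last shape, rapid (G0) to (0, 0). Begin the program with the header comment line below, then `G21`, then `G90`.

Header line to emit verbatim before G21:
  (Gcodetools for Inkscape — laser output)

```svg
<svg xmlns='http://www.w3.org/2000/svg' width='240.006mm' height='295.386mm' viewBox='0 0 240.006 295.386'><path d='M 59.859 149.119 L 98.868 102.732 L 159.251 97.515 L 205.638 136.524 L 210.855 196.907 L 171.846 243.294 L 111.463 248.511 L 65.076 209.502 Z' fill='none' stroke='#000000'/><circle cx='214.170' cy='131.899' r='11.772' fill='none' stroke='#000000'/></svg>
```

viewBox `0 0 240.006 295.386` with mm width/height → 1 unit = 1 mm. Flip: y_m = 295.386 − y_svg.

**Shape 1** — `<path>` regular polygon, stroke `#000000` → score (S600, F1752). Machine vertices: (59.859,146.267) → (98.868,192.654) → (159.251,197.871) → (205.638,158.862) → (210.855,98.479) → (171.846,52.092) → (111.463,46.875) → (65.076,85.884) → (59.859,146.267). Closed: final G1 returns to the first vertex.

**Shape 2** — `<circle>` circle, stroke `#000000` → score (S600, F1752). Machine vertices: (225.942,163.487) → (223.694,170.406) → (217.808,174.683) → (210.532,174.683) → (204.646,170.406) → (202.398,163.487) → (204.646,156.568) → (210.532,152.291) → (217.808,152.291) → (223.694,156.568) → (225.942,163.487). Closed: final G1 returns to the first vertex.

(Gcodetools for Inkscape — laser output)
G21
G90
G0 X59.859 Y146.267
M3 S600
G01 X98.868 Y192.654 F1752
G01 X159.251 Y197.871 F1752
G01 X205.638 Y158.862 F1752
G01 X210.855 Y98.479 F1752
G01 X171.846 Y52.092 F1752
G01 X111.463 Y46.875 F1752
G01 X65.076 Y85.884 F1752
G01 X59.859 Y146.267 F1752
M5
G0 X225.942 Y163.487
M3 S600
G01 X223.694 Y170.406 F1752
G01 X217.808 Y174.683 F1752
G01 X210.532 Y174.683 F1752
G01 X204.646 Y170.406 F1752
G01 X202.398 Y163.487 F1752
G01 X204.646 Y156.568 F1752
G01 X210.532 Y152.291 F1752
G01 X217.808 Y152.291 F1752
G01 X223.694 Y156.568 F1752
G01 X225.942 Y163.487 F1752
M5
G0 X0.000 Y0.000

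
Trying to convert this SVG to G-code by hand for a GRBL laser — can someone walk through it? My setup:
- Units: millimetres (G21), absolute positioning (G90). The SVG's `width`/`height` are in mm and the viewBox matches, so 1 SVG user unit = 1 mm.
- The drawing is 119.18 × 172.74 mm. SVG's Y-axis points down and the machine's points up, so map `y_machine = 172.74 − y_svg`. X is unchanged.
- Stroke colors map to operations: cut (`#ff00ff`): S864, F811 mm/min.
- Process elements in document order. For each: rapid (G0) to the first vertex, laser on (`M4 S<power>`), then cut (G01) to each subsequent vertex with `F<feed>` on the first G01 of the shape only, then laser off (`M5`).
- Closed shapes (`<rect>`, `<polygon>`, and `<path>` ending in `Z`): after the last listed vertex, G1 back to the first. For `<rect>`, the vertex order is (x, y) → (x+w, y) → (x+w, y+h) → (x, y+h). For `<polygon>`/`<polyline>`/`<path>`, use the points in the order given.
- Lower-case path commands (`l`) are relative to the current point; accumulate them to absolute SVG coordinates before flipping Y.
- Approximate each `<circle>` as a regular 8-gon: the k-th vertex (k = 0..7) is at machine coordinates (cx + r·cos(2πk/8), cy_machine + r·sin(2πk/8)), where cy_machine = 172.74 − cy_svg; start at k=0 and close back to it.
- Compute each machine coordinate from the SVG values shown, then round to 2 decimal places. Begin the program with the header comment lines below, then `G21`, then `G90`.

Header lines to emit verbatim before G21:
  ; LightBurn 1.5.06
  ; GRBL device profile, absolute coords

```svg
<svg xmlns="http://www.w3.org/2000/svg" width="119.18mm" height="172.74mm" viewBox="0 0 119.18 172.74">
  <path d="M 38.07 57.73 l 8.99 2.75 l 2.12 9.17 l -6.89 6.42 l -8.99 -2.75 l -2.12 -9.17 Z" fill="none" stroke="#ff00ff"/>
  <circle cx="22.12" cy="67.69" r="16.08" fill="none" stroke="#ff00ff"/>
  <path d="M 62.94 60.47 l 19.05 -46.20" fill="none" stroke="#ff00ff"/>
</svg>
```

; LightBurn 1.5.06
; GRBL device profile, absolute coords
G21
G90
G0 X38.07 Y115.01
M4 S864
G01 X47.06 Y112.26 F811
G01 X49.18 Y103.09
G01 X42.29 Y96.67
G01 X33.30 Y99.42
G01 X31.18 Y108.59
G01 X38.07 Y115.01
M5
G0 X38.20 Y105.05
M4 S864
G01 X33.49 Y116.42 F811
G01 X22.12 Y121.13
G01 X10.75 Y116.42
G01 X6.04 Y105.05
G01 X10.75 Y93.68
G01 X22.12 Y88.97
G01 X33.49 Y93.68
G01 X38.20 Y105.05
M5
G0 X62.94 Y112.27
M4 S864
G01 X81.99 Y158.47 F811
M5

1 u = 1 mm; y_m = 172.74 − y.

[1] `<path>` regular polygon, #ff00ff→cut S864 F811: (38.07,115.01) → (47.06,112.26) → (49.18,103.09) → (42.29,96.67) → (33.30,99.42) → (31.18,108.59) → (38.07,115.01) (closed)

[2] `<circle>` circle, #ff00ff→cut S864 F811: (38.20,105.05) → (33.49,116.42) → (22.12,121.13) → (10.75,116.42) → (6.04,105.05) → (10.75,93.68) → (22.12,88.97) → (33.49,93.68) → (38.20,105.05) (closed)

[3] `<path>` line segment, #ff00ff→cut S864 F811: (62.94,112.27) → (81.99,158.47)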